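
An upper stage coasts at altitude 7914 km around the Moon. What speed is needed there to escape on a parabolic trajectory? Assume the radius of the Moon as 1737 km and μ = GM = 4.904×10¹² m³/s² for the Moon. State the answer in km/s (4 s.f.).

v_esc ≈ 1.008 km/s

r = 1737 + 7914 = 9651.0 km = 9.6510×10⁶ m.
Escape speed v_esc = √(2μ/r) = √(2 × 4.904×10¹² / 9.651×10⁶) = √(1.016×10⁶) = 1008 m/s.
= 1.008 km/s.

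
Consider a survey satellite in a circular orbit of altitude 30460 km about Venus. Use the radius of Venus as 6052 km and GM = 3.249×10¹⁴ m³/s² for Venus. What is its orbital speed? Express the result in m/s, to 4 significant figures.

r = 6052 + 30460 = 36512 km = 3.6512×10⁷ m.
For a circular orbit v = √(μ/r) = √(3.249×10¹⁴ / 3.651×10⁷) = √(8.898×10⁶) = 2983 m/s.

v ≈ 2983 m/s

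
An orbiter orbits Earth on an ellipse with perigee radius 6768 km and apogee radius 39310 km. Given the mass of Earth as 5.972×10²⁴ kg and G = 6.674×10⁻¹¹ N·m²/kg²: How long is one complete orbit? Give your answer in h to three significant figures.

μ = GM = 6.674×10⁻¹¹ × 5.972×10²⁴ = 3.986×10¹⁴ m³/s².
Semi-major axis a = (r_p + r_a)/2 = (6768.0 + 39310)/2 = 23039 km = 2.304×10⁷ m.
By Kepler's third law T = 2π√(a³/μ) = 2π × 5.539×10³ = 3.480×10⁴ s.
= 9.668 h.

T ≈ 9.67 h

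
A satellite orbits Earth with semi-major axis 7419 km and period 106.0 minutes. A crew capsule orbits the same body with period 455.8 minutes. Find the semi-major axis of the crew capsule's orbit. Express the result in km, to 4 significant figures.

a₂ ≈ 19620 km

Kepler's third law: a³ ∝ T², so a₂ = a₁ (T₂/T₁)^(2/3).
T₂/T₁ = 4.300, (T₂/T₁)^(2/3) = 2.644.
a₂ = 7419 × 2.644 = 19620 km.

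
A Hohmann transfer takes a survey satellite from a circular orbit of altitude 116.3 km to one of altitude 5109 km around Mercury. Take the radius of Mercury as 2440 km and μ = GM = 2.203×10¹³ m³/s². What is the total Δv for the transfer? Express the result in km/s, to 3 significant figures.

Δv_total ≈ 1.15 km/s

r₁ = 2440 + 116.3 = 2556.3 km = 2.5563×10⁶ m.
r₂ = 2440 + 5109 = 7549.0 km = 7.5490×10⁶ m.
Transfer ellipse a_t = (r₁ + r₂)/2 = 5.053×10⁶ m.
At r₁: circular v_c1 = √(μ/r₁) = 2936 m/s; transfer-periherm v_p = √[μ(2/r₁ − 1/a_t)] = 3588 m/s.
Δv₁ = v_p − v_c1 = 652.7 m/s.
At r₂: circular v_c2 = √(μ/r₂) = 1708 m/s; transfer-apoherm v_a = √[μ(2/r₂ − 1/a_t)] = 1215 m/s.
Δv₂ = v_c2 − v_a = 493.2 m/s.
Total Δv = Δv₁ + Δv₂ = 1146 m/s = 1.146 km/s.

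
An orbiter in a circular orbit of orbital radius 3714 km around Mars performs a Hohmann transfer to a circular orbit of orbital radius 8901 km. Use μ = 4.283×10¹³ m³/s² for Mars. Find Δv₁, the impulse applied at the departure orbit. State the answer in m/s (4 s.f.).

Δv ≈ 638.2 m/s

r₁ = 3714 km = 3.714×10⁶ m.
r₂ = 8901 km = 8.901×10⁶ m.
Transfer ellipse a_t = (r₁ + r₂)/2 = 6.308×10⁶ m.
At r₁: circular v_c1 = √(μ/r₁) = 3396 m/s; transfer-periapsis v_p = √[μ(2/r₁ − 1/a_t)] = 4034 m/s.
Δv₁ = v_p − v_c1 = 638.2 m/s.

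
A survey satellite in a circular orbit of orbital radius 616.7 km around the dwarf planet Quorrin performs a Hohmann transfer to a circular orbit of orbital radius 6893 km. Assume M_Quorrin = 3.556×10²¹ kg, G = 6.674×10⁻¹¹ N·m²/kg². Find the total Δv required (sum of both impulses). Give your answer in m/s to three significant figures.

Δv_total ≈ 331 m/s

μ = GM = 6.674×10⁻¹¹ × 3.556×10²¹ = 2.373×10¹¹ m³/s².
r₁ = 616.7 km = 6.167×10⁵ m.
r₂ = 6893 km = 6.893×10⁶ m.
Transfer ellipse a_t = (r₁ + r₂)/2 = 3.755×10⁶ m.
At r₁: circular v_c1 = √(μ/r₁) = 620.4 m/s; transfer-periapsis v_p = √[μ(2/r₁ − 1/a_t)] = 840.5 m/s.
Δv₁ = v_p − v_c1 = 220.2 m/s.
At r₂: circular v_c2 = √(μ/r₂) = 185.6 m/s; transfer-apoapsis v_a = √[μ(2/r₂ − 1/a_t)] = 75.20 m/s.
Δv₂ = v_c2 − v_a = 110.4 m/s.
Total Δv = Δv₁ + Δv₂ = 330.5 m/s.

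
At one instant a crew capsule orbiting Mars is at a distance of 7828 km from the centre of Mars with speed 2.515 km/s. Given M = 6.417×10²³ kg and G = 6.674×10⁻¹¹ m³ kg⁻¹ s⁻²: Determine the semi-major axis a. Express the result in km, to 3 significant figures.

μ = GM = 6.674×10⁻¹¹ × 6.417×10²³ = 4.283×10¹³ m³/s².
r = 7.828×10⁶ m.
Specific orbital energy ε = v²/2 − μ/r = (2515)²/2 − 4.283×10¹³/7.828×10⁶ = -2.308×10⁶ J/kg.
Since ε = −μ/(2a), a = −μ/(2ε) = 9.276×10⁶ m = 9276.4 km.

a ≈ 9280 km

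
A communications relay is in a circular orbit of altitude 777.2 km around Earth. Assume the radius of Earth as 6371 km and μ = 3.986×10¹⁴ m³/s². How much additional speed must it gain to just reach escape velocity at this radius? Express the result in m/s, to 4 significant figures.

r = 6371 + 777.2 = 7148.2 km = 7.1482×10⁶ m.
Circular speed v_c = √(μ/r) = 7467 m/s.
Escape speed v_esc = √(2μ/r) = √2 × v_c = 10560 m/s.
Δv = v_esc − v_c = 3093 m/s.

Δv ≈ 3093 m/s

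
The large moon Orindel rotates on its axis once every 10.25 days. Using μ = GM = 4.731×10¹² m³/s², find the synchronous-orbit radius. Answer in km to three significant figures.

T = 10.25 days = 8.856×10⁵ s.
A synchronous orbit has period T, so by Kepler's third law a = (μT²/4π²)^(1/3).
μT²/4π² = 4.731×10¹² × (8.856×10⁵)² / 39.48 = 9.399×10²² m³.
a = 4.547×10⁷ m = 45466 km.

r_sync ≈ 45500 km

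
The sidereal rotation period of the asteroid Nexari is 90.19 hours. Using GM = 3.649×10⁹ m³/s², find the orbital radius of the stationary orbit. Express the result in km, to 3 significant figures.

r_sync ≈ 2140 km

T = 90.19 hours = 3.247×10⁵ s.
A synchronous orbit has period T, so by Kepler's third law a = (μT²/4π²)^(1/3).
μT²/4π² = 3.649×10⁹ × (3.247×10⁵)² / 39.48 = 9.744×10¹⁸ m³.
a = 2.136×10⁶ m = 2135.9 km.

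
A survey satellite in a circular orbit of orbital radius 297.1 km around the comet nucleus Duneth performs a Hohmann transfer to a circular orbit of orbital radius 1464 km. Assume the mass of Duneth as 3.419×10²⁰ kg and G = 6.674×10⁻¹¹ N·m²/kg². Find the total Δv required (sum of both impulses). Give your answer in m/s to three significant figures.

Δv_total ≈ 133 m/s

μ = GM = 6.674×10⁻¹¹ × 3.419×10²⁰ = 2.282×10¹⁰ m³/s².
r₁ = 297.1 km = 2.971×10⁵ m.
r₂ = 1464 km = 1.464×10⁶ m.
Transfer ellipse a_t = (r₁ + r₂)/2 = 8.806×10⁵ m.
At r₁: circular v_c1 = √(μ/r₁) = 277.1 m/s; transfer-periapsis v_p = √[μ(2/r₁ − 1/a_t)] = 357.3 m/s.
Δv₁ = v_p − v_c1 = 80.21 m/s.
At r₂: circular v_c2 = √(μ/r₂) = 124.8 m/s; transfer-apoapsis v_a = √[μ(2/r₂ − 1/a_t)] = 72.52 m/s.
Δv₂ = v_c2 − v_a = 52.33 m/s.
Total Δv = Δv₁ + Δv₂ = 132.5 m/s.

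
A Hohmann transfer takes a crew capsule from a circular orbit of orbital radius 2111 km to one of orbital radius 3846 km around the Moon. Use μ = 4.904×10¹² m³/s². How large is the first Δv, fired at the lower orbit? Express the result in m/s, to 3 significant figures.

r₁ = 2111 km = 2.111×10⁶ m.
r₂ = 3846 km = 3.846×10⁶ m.
Transfer ellipse a_t = (r₁ + r₂)/2 = 2.978×10⁶ m.
At r₁: circular v_c1 = √(μ/r₁) = 1524 m/s; transfer-perilune v_p = √[μ(2/r₁ − 1/a_t)] = 1732 m/s.
Δv₁ = v_p − v_c1 = 207.8 m/s.

Δv ≈ 208 m/s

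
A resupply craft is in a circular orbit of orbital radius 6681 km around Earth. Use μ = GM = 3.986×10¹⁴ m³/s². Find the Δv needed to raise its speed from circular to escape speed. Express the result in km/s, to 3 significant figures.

Δv ≈ 3.20 km/s

r = 6681 km = 6.681×10⁶ m.
Circular speed v_c = √(μ/r) = 7724 m/s.
Escape speed v_esc = √(2μ/r) = √2 × v_c = 10920 m/s.
Δv = v_esc − v_c = 3199 m/s = 3.199 km/s.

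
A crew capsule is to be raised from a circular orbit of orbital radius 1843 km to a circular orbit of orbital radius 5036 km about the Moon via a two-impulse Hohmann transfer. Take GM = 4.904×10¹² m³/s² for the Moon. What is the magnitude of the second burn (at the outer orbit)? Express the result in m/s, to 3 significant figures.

r₁ = 1843 km = 1.843×10⁶ m.
r₂ = 5036 km = 5.036×10⁶ m.
Transfer ellipse a_t = (r₁ + r₂)/2 = 3.440×10⁶ m.
At r₁: circular v_c1 = √(μ/r₁) = 1631 m/s; transfer-perilune v_p = √[μ(2/r₁ − 1/a_t)] = 1974 m/s.
At r₂: circular v_c2 = √(μ/r₂) = 986.8 m/s; transfer-apolune v_a = √[μ(2/r₂ − 1/a_t)] = 722.3 m/s.
Δv₂ = v_c2 − v_a = 264.5 m/s.

Δv ≈ 264 m/s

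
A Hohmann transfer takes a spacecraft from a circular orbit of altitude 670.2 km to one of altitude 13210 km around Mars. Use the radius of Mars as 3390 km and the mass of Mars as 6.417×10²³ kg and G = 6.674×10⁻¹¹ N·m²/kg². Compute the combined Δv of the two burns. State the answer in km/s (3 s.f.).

Δv_total ≈ 1.47 km/s

μ = GM = 6.674×10⁻¹¹ × 6.417×10²³ = 4.283×10¹³ m³/s².
r₁ = 3390 + 670.2 = 4060.2 km = 4.0602×10⁶ m.
r₂ = 3390 + 13210 = 16600 km = 1.6600×10⁷ m.
Transfer ellipse a_t = (r₁ + r₂)/2 = 1.033×10⁷ m.
At r₁: circular v_c1 = √(μ/r₁) = 3248 m/s; transfer-periapsis v_p = √[μ(2/r₁ − 1/a_t)] = 4117 m/s.
Δv₁ = v_p − v_c1 = 869.3 m/s.
At r₂: circular v_c2 = √(μ/r₂) = 1606 m/s; transfer-apoapsis v_a = √[μ(2/r₂ − 1/a_t)] = 1007 m/s.
Δv₂ = v_c2 − v_a = 599.2 m/s.
Total Δv = Δv₁ + Δv₂ = 1469 m/s = 1.469 km/s.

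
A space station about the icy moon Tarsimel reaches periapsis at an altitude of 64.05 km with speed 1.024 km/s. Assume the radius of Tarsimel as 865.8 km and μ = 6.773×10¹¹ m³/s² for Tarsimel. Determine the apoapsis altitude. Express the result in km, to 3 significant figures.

apoapsis altitude ≈ 1520 km

r_p = 865.8 + 64.05 = 929.85 km = 9.298×10⁵ m.
Specific energy ε = v²/2 − μ/r = -2.041×10⁵ J/kg, so a = −μ/(2ε) = 1.659×10⁶ m.
The apsides satisfy r_p + r_a = 2a, so the apoapsis radius is 2a − r_p = 2.388×10⁶ m = 2388.5 km.
Apoapsis altitude = 2388.5 − 865.8 = 1522.7 km.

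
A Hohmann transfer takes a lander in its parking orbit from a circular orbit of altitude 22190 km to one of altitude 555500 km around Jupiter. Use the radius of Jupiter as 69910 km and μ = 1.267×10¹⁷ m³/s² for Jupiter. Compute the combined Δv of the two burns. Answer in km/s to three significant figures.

r₁ = 69910 + 22190 = 92100 km = 9.2100×10⁷ m.
r₂ = 69910 + 555500 = 625410 km = 6.2541×10⁸ m.
Transfer ellipse a_t = (r₁ + r₂)/2 = 3.588×10⁸ m.
At r₁: circular v_c1 = √(μ/r₁) = 37090 m/s; transfer-perijove v_p = √[μ(2/r₁ − 1/a_t)] = 48970 m/s.
Δv₁ = v_p − v_c1 = 11880 m/s.
At r₂: circular v_c2 = √(μ/r₂) = 14230 m/s; transfer-apojove v_a = √[μ(2/r₂ − 1/a_t)] = 7212 m/s.
Δv₂ = v_c2 − v_a = 7022 m/s.
Total Δv = Δv₁ + Δv₂ = 18900 m/s = 18.90 km/s.

Δv_total ≈ 18.9 km/s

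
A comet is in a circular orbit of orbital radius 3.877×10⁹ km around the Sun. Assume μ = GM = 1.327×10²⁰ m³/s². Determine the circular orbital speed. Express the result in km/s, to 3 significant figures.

v ≈ 5.85 km/s

r = 3.877×10⁹ km = 3.877×10¹² m.
For a circular orbit v = √(μ/r) = √(1.327×10²⁰ / 3.877×10¹²) = √(3.423×10⁷) = 5850 m/s.
That is 5.850 km/s.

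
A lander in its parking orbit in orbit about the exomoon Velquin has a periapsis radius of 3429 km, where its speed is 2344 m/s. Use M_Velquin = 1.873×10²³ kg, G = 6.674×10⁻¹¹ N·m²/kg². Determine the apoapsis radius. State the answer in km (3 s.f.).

apoapsis radius ≈ 10500 km

μ = GM = 6.674×10⁻¹¹ × 1.873×10²³ = 1.250×10¹³ m³/s².
r_p = 3.429×10⁶ m.
Specific energy ε = v²/2 − μ/r = -8.983×10⁵ J/kg, so a = −μ/(2ε) = 6.958×10⁶ m.
The apsides satisfy r_p + r_a = 2a, so the apoapsis radius is 2a − r_p = 1.049×10⁷ m = 10486 km.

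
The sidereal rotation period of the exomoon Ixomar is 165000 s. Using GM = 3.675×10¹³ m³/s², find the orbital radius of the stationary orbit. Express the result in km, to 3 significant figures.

r_sync ≈ 29400 km

A synchronous orbit has period T, so by Kepler's third law a = (μT²/4π²)^(1/3).
μT²/4π² = 3.675×10¹³ × (1.650×10⁵)² / 39.48 = 2.534×10²² m³.
a = 2.937×10⁷ m = 29373 km.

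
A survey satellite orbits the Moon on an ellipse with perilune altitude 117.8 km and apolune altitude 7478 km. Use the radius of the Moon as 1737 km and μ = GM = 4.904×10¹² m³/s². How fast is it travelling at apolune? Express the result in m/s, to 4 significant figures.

r_p = 1737 + 117.8 = 1854.8 km = 1.8548×10⁶ m.
r_a = 1737 + 7478 = 9215.0 km = 9.2150×10⁶ m.
Semi-major axis a = (r_p + r_a)/2 = 5534.9 km = 5.535×10⁶ m.
Vis-viva: v² = μ(2/r − 1/a) = 4.904×10¹² × (2.170×10⁻⁷ − 1.807×10⁻⁷) = 1.783×10⁵ m²/s².
v = 422.3 m/s.

v ≈ 422.3 m/s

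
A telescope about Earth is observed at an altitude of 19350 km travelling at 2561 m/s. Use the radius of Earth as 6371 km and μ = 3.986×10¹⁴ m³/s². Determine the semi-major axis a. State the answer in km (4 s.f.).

a ≈ 16310 km

r = 6371 + 19350 = 25721 km = 2.572×10⁷ m.
Specific orbital energy ε = v²/2 − μ/r = (2561)²/2 − 3.986×10¹⁴/2.572×10⁷ = -1.222×10⁷ J/kg.
Since ε = −μ/(2a), a = −μ/(2ε) = 1.631×10⁷ m = 16312 km.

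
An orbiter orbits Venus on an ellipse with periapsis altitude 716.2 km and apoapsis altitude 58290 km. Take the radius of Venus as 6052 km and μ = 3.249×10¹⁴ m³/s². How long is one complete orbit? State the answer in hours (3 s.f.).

r_p = 6052 + 716.2 = 6768.2 km = 6.7682×10⁶ m.
r_a = 6052 + 58290 = 64342 km = 6.4342×10⁷ m.
Semi-major axis a = (r_p + r_a)/2 = (6768.2 + 64342)/2 = 35555 km = 3.556×10⁷ m.
By Kepler's third law T = 2π√(a³/μ) = 2π × 1.176×10⁴ = 7.390×10⁴ s.
= 20.53 hours.

T ≈ 20.5 hours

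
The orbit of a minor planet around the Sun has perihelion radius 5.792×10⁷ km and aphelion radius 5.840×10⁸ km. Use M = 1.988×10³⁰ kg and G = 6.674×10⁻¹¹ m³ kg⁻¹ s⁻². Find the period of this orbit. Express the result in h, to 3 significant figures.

μ = GM = 6.674×10⁻¹¹ × 1.988×10³⁰ = 1.327×10²⁰ m³/s².
Semi-major axis a = (r_p + r_a)/2 = (5.7920×10⁷ + 5.8400×10⁸)/2 = 3.2096×10⁸ km = 3.210×10¹¹ m.
By Kepler's third law T = 2π√(a³/μ) = 2π × 1.579×10⁷ = 9.919×10⁷ s.
= 27550 h.

T ≈ 27600 h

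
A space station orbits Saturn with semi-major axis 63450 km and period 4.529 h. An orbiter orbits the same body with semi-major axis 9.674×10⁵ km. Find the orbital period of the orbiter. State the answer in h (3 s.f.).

T₂ ≈ 270 h

Kepler's third law: T² ∝ a³, so T₂ = T₁ (a₂/a₁)^(3/2).
a₂/a₁ = 15.25, (a₂/a₁)^(3/2) = 59.53.
T₂ = 4.529 × 59.53 = 269.6 h.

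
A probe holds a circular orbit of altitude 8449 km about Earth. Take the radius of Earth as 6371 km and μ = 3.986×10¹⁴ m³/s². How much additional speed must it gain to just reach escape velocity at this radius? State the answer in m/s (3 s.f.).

r = 6371 + 8449 = 14820 km = 1.4820×10⁷ m.
Circular speed v_c = √(μ/r) = 5186 m/s.
Escape speed v_esc = √(2μ/r) = √2 × v_c = 7334 m/s.
Δv = v_esc − v_c = 2148 m/s.

Δv ≈ 2150 m/s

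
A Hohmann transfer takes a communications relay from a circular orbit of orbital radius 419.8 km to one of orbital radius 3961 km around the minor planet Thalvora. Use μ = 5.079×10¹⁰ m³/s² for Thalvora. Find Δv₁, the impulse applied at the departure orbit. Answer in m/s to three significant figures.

r₁ = 419.8 km = 4.198×10⁵ m.
r₂ = 3961 km = 3.961×10⁶ m.
Transfer ellipse a_t = (r₁ + r₂)/2 = 2.190×10⁶ m.
At r₁: circular v_c1 = √(μ/r₁) = 347.8 m/s; transfer-periapsis v_p = √[μ(2/r₁ − 1/a_t)] = 467.7 m/s.
Δv₁ = v_p − v_c1 = 119.9 m/s.

Δv ≈ 120 m/s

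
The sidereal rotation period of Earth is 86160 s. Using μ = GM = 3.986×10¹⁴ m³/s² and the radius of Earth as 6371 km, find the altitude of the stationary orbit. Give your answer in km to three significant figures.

A synchronous orbit has period T, so by Kepler's third law a = (μT²/4π²)^(1/3).
μT²/4π² = 3.986×10¹⁴ × (8.616×10⁴)² / 39.48 = 7.495×10²² m³.
a = 4.216×10⁷ m = 42163 km.
Altitude h = a − R = 42163 − 6371 = 35792 km.

h_sync ≈ 35800 km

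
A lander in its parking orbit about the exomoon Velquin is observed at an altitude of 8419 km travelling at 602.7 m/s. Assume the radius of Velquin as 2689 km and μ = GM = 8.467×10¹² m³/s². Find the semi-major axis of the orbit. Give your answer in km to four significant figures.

a ≈ 7291 km

r = 2689 + 8419 = 11108 km = 1.111×10⁷ m.
Specific orbital energy ε = v²/2 − μ/r = (602.7)²/2 − 8.467×10¹²/1.111×10⁷ = -5.806×10⁵ J/kg.
Since ε = −μ/(2a), a = −μ/(2ε) = 7.291×10⁶ m = 7291.3 km.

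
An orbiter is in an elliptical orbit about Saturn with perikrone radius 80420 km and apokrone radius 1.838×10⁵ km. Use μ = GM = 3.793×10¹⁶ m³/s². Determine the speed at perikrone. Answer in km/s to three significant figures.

Semi-major axis a = (r_p + r_a)/2 = 1.3211×10⁵ km = 1.321×10⁸ m.
Vis-viva: v² = μ(2/r − 1/a) = 3.793×10¹⁶ × (2.487×10⁻⁸ − 7.569×10⁻⁹) = 6.562×10⁸ m²/s².
v = 25620 m/s = 25.62 km/s.

v ≈ 25.6 km/s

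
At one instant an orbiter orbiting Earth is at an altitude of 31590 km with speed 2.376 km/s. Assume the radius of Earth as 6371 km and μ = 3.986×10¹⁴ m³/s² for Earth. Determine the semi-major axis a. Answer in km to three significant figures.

r = 6371 + 31590 = 37961 km = 3.796×10⁷ m.
Vis-viva rearranged: 1/a = 2/r − v²/μ = 5.269×10⁻⁸ − 1.416×10⁻⁸ = 3.852×10⁻⁸ m⁻¹.
a = 2.596×10⁷ m = 25959 km.

a ≈ 26000 km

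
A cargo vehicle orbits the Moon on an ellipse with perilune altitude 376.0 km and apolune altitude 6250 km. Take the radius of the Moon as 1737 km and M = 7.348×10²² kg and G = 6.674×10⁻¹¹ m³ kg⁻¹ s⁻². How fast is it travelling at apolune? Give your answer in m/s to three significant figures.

μ = GM = 6.674×10⁻¹¹ × 7.348×10²² = 4.904×10¹² m³/s².
r_p = 1737 + 376.0 = 2113.0 km = 2.1130×10⁶ m.
r_a = 1737 + 6250 = 7987.0 km = 7.9870×10⁶ m.
Semi-major axis a = (r_p + r_a)/2 = 5050.0 km = 5.050×10⁶ m.
Vis-viva: v² = μ(2/r − 1/a) = 4.904×10¹² × (2.504×10⁻⁷ − 1.980×10⁻⁷) = 2.569×10⁵ m²/s².
v = 506.9 m/s.

v ≈ 507 m/s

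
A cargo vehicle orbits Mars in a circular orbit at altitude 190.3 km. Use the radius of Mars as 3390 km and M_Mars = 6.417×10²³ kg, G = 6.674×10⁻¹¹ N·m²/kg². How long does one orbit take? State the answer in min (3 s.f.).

T ≈ 108 min

μ = GM = 6.674×10⁻¹¹ × 6.417×10²³ = 4.283×10¹³ m³/s².
r = 3390 + 190.3 = 3580.3 km = 3.5803×10⁶ m.
Kepler's third law: T = 2π√(r³/μ) = 2π√((3.580×10⁶)³ / 4.283×10¹³).
r³/μ = 1.072×10⁶ s², so T = 2π × 1.035×10³ = 6.504×10³ s.
Converting: 6.504×10³ s ÷ 60.00 = 108.4 min.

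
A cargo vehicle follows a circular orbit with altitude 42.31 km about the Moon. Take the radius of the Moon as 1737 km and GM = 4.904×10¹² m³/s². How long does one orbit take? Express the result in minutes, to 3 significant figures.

T ≈ 112 minutes

r = 1737 + 42.31 = 1779.3 km = 1.7793×10⁶ m.
Kepler's third law: T = 2π√(r³/μ) = 2π√((1.779×10⁶)³ / 4.904×10¹²).
r³/μ = 1.149×10⁶ s², so T = 2π × 1.072×10³ = 6.734×10³ s.
Converting: 6.734×10³ s ÷ 60.00 = 112.2 minutes.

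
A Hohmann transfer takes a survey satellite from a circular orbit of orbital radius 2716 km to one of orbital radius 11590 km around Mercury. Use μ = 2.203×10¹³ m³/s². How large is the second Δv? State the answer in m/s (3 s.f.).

Δv ≈ 529 m/s

r₁ = 2716 km = 2.716×10⁶ m.
r₂ = 11590 km = 1.159×10⁷ m.
Transfer ellipse a_t = (r₁ + r₂)/2 = 7.153×10⁶ m.
At r₁: circular v_c1 = √(μ/r₁) = 2848 m/s; transfer-periherm v_p = √[μ(2/r₁ − 1/a_t)] = 3625 m/s.
At r₂: circular v_c2 = √(μ/r₂) = 1379 m/s; transfer-apoherm v_a = √[μ(2/r₂ − 1/a_t)] = 849.5 m/s.
Δv₂ = v_c2 − v_a = 529.1 m/s.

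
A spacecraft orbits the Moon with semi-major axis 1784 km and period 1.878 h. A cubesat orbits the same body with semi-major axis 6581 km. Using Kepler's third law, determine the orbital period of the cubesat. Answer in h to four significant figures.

Kepler's third law: T² ∝ a³, so T₂ = T₁ (a₂/a₁)^(3/2).
a₂/a₁ = 3.689, (a₂/a₁)^(3/2) = 7.085.
T₂ = 1.878 × 7.085 = 13.31 h.

T₂ ≈ 13.31 h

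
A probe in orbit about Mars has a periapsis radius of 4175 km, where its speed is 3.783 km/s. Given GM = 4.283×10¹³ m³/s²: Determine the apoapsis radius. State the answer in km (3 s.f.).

r_p = 4.175×10⁶ m.
Specific energy ε = v²/2 − μ/r = -3.103×10⁶ J/kg, so a = −μ/(2ε) = 6.901×10⁶ m.
The apsides satisfy r_p + r_a = 2a, so the apoapsis radius is 2a − r_p = 9.627×10⁶ m = 9627.2 km.

apoapsis radius ≈ 9630 km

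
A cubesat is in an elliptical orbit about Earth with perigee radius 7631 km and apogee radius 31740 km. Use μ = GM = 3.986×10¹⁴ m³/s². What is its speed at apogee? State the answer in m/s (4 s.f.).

Semi-major axis a = (r_p + r_a)/2 = 19686 km = 1.969×10⁷ m.
Vis-viva: v² = μ(2/r − 1/a) = 3.986×10¹⁴ × (6.301×10⁻⁸ − 5.080×10⁻⁸) = 4.868×10⁶ m²/s².
v = 2206 m/s.

v ≈ 2206 m/s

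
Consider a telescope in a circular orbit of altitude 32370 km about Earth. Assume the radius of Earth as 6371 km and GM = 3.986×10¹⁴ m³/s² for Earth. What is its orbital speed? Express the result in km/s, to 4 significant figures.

r = 6371 + 32370 = 38741 km = 3.8741×10⁷ m.
For a circular orbit v = √(μ/r) = √(3.986×10¹⁴ / 3.874×10⁷) = √(1.029×10⁷) = 3208 m/s.
That is 3.208 km/s.

v ≈ 3.208 km/s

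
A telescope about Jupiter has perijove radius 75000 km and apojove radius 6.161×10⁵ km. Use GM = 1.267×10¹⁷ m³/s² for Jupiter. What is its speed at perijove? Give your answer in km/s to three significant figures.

v ≈ 54.9 km/s

Semi-major axis a = (r_p + r_a)/2 = 3.4555×10⁵ km = 3.456×10⁸ m.
Vis-viva: v² = μ(2/r − 1/a) = 1.267×10¹⁷ × (2.667×10⁻⁸ − 2.894×10⁻⁹) = 3.012×10⁹ m²/s².
v = 54880 m/s = 54.88 km/s.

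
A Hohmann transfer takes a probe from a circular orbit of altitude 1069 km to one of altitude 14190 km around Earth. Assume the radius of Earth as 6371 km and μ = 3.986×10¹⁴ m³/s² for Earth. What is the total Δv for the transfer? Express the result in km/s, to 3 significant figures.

Δv_total ≈ 2.74 km/s

r₁ = 6371 + 1069 = 7440.0 km = 7.4400×10⁶ m.
r₂ = 6371 + 14190 = 20561 km = 2.0561×10⁷ m.
Transfer ellipse a_t = (r₁ + r₂)/2 = 1.400×10⁷ m.
At r₁: circular v_c1 = √(μ/r₁) = 7320 m/s; transfer-perigee v_p = √[μ(2/r₁ − 1/a_t)] = 8870 m/s.
Δv₁ = v_p − v_c1 = 1551 m/s.
At r₂: circular v_c2 = √(μ/r₂) = 4403 m/s; transfer-apogee v_a = √[μ(2/r₂ − 1/a_t)] = 3210 m/s.
Δv₂ = v_c2 − v_a = 1193 m/s.
Total Δv = Δv₁ + Δv₂ = 2744 m/s = 2.744 km/s.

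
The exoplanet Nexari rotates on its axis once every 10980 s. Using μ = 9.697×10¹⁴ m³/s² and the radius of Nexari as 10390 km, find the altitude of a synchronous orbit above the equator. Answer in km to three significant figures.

A synchronous orbit has period T, so by Kepler's third law a = (μT²/4π²)^(1/3).
μT²/4π² = 9.697×10¹⁴ × (1.098×10⁴)² / 39.48 = 2.961×10²¹ m³.
a = 1.436×10⁷ m = 14360 km.
Altitude h = a − R = 14360 − 10390 = 3970.2 km.

h_sync ≈ 3970 km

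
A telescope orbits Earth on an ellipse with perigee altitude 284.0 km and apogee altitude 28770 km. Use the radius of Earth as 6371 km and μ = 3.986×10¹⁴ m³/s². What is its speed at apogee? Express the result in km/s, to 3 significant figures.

r_p = 6371 + 284.0 = 6655.0 km = 6.6550×10⁶ m.
r_a = 6371 + 28770 = 35141 km = 3.5141×10⁷ m.
Semi-major axis a = (r_p + r_a)/2 = 20898 km = 2.090×10⁷ m.
Vis-viva: v² = μ(2/r − 1/a) = 3.986×10¹⁴ × (5.691×10⁻⁸ − 4.785×10⁻⁸) = 3.612×10⁶ m²/s².
v = 1901 m/s = 1.901 km/s.

v ≈ 1.90 km/s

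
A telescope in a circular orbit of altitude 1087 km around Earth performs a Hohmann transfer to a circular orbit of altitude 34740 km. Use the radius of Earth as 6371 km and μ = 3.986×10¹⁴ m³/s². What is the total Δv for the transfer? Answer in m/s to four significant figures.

r₁ = 6371 + 1087 = 7458.0 km = 7.4580×10⁶ m.
r₂ = 6371 + 34740 = 41111 km = 4.1111×10⁷ m.
Transfer ellipse a_t = (r₁ + r₂)/2 = 2.428×10⁷ m.
At r₁: circular v_c1 = √(μ/r₁) = 7311 m/s; transfer-perigee v_p = √[μ(2/r₁ − 1/a_t)] = 9512 m/s.
Δv₁ = v_p − v_c1 = 2201 m/s.
At r₂: circular v_c2 = √(μ/r₂) = 3114 m/s; transfer-apogee v_a = √[μ(2/r₂ − 1/a_t)] = 1726 m/s.
Δv₂ = v_c2 − v_a = 1388 m/s.
Total Δv = Δv₁ + Δv₂ = 3590 m/s.

Δv_total ≈ 3590 m/s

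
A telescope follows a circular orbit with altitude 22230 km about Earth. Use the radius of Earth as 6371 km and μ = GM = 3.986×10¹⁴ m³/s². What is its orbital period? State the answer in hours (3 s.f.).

T ≈ 13.4 hours

r = 6371 + 22230 = 28601 km = 2.8601×10⁷ m.
Kepler's third law: T = 2π√(r³/μ) = 2π√((2.860×10⁷)³ / 3.986×10¹⁴).
r³/μ = 5.870×10⁷ s², so T = 2π × 7.661×10³ = 4.814×10⁴ s.
Converting: 4.814×10⁴ s ÷ 3600 = 13.37 hours.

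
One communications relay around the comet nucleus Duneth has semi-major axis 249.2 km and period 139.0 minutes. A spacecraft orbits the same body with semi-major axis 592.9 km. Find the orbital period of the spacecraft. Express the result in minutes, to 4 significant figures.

Kepler's third law: T² ∝ a³, so T₂ = T₁ (a₂/a₁)^(3/2).
a₂/a₁ = 2.379, (a₂/a₁)^(3/2) = 3.670.
T₂ = 139.0 × 3.670 = 510.1 minutes.

T₂ ≈ 510.1 minutes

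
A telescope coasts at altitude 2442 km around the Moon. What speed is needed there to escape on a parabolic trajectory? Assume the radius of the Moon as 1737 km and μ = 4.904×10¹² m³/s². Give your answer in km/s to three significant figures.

v_esc ≈ 1.53 km/s

r = 1737 + 2442 = 4179.0 km = 4.1790×10⁶ m.
Escape speed v_esc = √(2μ/r) = √(2 × 4.904×10¹² / 4.179×10⁶) = √(2.347×10⁶) = 1532 m/s.
= 1.532 km/s.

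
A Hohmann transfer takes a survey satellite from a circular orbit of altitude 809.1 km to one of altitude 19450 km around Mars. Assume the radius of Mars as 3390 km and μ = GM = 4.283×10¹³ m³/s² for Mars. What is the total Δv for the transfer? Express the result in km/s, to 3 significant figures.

r₁ = 3390 + 809.1 = 4199.1 km = 4.1991×10⁶ m.
r₂ = 3390 + 19450 = 22840 km = 2.2840×10⁷ m.
Transfer ellipse a_t = (r₁ + r₂)/2 = 1.352×10⁷ m.
At r₁: circular v_c1 = √(μ/r₁) = 3194 m/s; transfer-periapsis v_p = √[μ(2/r₁ − 1/a_t)] = 4151 m/s.
Δv₁ = v_p − v_c1 = 957.4 m/s.
At r₂: circular v_c2 = √(μ/r₂) = 1369 m/s; transfer-apoapsis v_a = √[μ(2/r₂ − 1/a_t)] = 763.2 m/s.
Δv₂ = v_c2 − v_a = 606.2 m/s.
Total Δv = Δv₁ + Δv₂ = 1564 m/s = 1.564 km/s.

Δv_total ≈ 1.56 km/s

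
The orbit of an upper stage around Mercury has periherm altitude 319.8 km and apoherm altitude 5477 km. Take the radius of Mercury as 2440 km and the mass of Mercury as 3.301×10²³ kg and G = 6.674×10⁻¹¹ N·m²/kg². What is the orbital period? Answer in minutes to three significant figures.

T ≈ 275 minutes

μ = GM = 6.674×10⁻¹¹ × 3.301×10²³ = 2.203×10¹³ m³/s².
r_p = 2440 + 319.8 = 2759.8 km = 2.7598×10⁶ m.
r_a = 2440 + 5477 = 7917.0 km = 7.9170×10⁶ m.
Semi-major axis a = (r_p + r_a)/2 = (2759.8 + 7917.0)/2 = 5338.4 km = 5.338×10⁶ m.
By Kepler's third law T = 2π√(a³/μ) = 2π × 2.628×10³ = 1.651×10⁴ s.
= 275.2 minutes.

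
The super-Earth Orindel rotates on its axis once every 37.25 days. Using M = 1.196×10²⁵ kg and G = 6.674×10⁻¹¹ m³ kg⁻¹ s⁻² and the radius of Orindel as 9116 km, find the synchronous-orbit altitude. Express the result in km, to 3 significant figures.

h_sync ≈ 5.85×10⁵ km

μ = GM = 6.674×10⁻¹¹ × 1.196×10²⁵ = 7.982×10¹⁴ m³/s².
T = 37.25 days = 3.218×10⁶ s.
A synchronous orbit has period T, so by Kepler's third law a = (μT²/4π²)^(1/3).
μT²/4π² = 7.982×10¹⁴ × (3.218×10⁶)² / 39.48 = 2.094×10²⁶ m³.
a = 5.939×10⁸ m = 5.9385×10⁵ km.
Altitude h = a − R = 5.9385×10⁵ − 9116 = 5.8474×10⁵ km.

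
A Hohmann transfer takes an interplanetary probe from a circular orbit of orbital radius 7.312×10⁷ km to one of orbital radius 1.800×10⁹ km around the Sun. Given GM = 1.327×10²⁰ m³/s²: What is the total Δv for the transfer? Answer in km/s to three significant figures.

r₁ = 7.312×10⁷ km = 7.312×10¹⁰ m.
r₂ = 1.800×10⁹ km = 1.800×10¹² m.
Transfer ellipse a_t = (r₁ + r₂)/2 = 9.366×10¹¹ m.
At r₁: circular v_c1 = √(μ/r₁) = 42600 m/s; transfer-perihelion v_p = √[μ(2/r₁ − 1/a_t)] = 59060 m/s.
Δv₁ = v_p − v_c1 = 16460 m/s.
At r₂: circular v_c2 = √(μ/r₂) = 8586 m/s; transfer-aphelion v_a = √[μ(2/r₂ − 1/a_t)] = 2399 m/s.
Δv₂ = v_c2 − v_a = 6187 m/s.
Total Δv = Δv₁ + Δv₂ = 22650 m/s = 22.65 km/s.

Δv_total ≈ 22.6 km/s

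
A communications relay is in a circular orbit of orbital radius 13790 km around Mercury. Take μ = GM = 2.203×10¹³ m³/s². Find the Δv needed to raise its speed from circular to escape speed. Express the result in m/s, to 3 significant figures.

Δv ≈ 524 m/s

r = 13790 km = 1.379×10⁷ m.
Circular speed v_c = √(μ/r) = 1264 m/s.
Escape speed v_esc = √(2μ/r) = √2 × v_c = 1787 m/s.
Δv = v_esc − v_c = 523.5 m/s.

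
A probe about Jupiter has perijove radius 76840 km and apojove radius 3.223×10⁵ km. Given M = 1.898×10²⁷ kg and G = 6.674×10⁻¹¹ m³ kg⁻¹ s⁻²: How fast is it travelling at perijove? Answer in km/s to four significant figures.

v ≈ 51.60 km/s

μ = GM = 6.674×10⁻¹¹ × 1.898×10²⁷ = 1.267×10¹⁷ m³/s².
Semi-major axis a = (r_p + r_a)/2 = 1.9957×10⁵ km = 1.996×10⁸ m.
Vis-viva: v² = μ(2/r − 1/a) = 1.267×10¹⁷ × (2.603×10⁻⁸ − 5.011×10⁻⁹) = 2.662×10⁹ m²/s².
v = 51600 m/s = 51.60 km/s.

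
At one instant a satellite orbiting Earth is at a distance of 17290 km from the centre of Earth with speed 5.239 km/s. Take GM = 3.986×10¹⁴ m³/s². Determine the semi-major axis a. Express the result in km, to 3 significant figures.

a ≈ 21400 km

r = 1.729×10⁷ m.
Vis-viva rearranged: 1/a = 2/r − v²/μ = 1.157×10⁻⁷ − 6.886×10⁻⁸ = 4.681×10⁻⁸ m⁻¹.
a = 2.136×10⁷ m = 21361 km.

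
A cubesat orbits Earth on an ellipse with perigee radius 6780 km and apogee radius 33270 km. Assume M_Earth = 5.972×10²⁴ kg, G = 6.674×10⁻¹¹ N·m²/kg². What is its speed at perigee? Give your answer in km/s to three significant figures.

v ≈ 9.88 km/s

μ = GM = 6.674×10⁻¹¹ × 5.972×10²⁴ = 3.986×10¹⁴ m³/s².
Semi-major axis a = (r_p + r_a)/2 = 20025 km = 2.002×10⁷ m.
Vis-viva: v² = μ(2/r − 1/a) = 3.986×10¹⁴ × (2.950×10⁻⁷ − 4.994×10⁻⁸) = 9.767×10⁷ m²/s².
v = 9883 m/s = 9.883 km/s.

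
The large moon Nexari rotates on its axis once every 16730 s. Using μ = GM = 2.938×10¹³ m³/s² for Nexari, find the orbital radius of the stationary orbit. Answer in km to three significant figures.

r_sync ≈ 5930 km

A synchronous orbit has period T, so by Kepler's third law a = (μT²/4π²)^(1/3).
μT²/4π² = 2.938×10¹³ × (1.673×10⁴)² / 39.48 = 2.083×10²⁰ m³.
a = 5.928×10⁶ m = 5927.8 km.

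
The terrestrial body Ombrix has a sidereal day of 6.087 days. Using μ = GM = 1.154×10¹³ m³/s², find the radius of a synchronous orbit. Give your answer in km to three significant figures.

r_sync ≈ 43200 km

T = 6.087 days = 5.259×10⁵ s.
A synchronous orbit has period T, so by Kepler's third law a = (μT²/4π²)^(1/3).
μT²/4π² = 1.154×10¹³ × (5.259×10⁵)² / 39.48 = 8.085×10²² m³.
a = 4.324×10⁷ m = 43241 km.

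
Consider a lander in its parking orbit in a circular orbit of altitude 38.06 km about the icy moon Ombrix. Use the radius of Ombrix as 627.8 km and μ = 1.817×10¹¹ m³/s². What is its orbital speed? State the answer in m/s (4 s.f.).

r = 627.8 + 38.06 = 665.86 km = 6.6586×10⁵ m.
For a circular orbit v = √(μ/r) = √(1.817×10¹¹ / 6.659×10⁵) = √(2.729×10⁵) = 522.4 m/s.

v ≈ 522.4 m/s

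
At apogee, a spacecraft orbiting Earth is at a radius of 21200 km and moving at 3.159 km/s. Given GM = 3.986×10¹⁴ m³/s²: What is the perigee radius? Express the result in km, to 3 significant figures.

r_a = 2.120×10⁷ m.
Specific energy ε = v²/2 − μ/r = -1.381×10⁷ J/kg, so a = −μ/(2ε) = 1.443×10⁷ m.
The apsides satisfy r_p + r_a = 2a, so the perigee radius is 2a − r_a = 7.658×10⁶ m = 7658.4 km.

perigee radius ≈ 7660 km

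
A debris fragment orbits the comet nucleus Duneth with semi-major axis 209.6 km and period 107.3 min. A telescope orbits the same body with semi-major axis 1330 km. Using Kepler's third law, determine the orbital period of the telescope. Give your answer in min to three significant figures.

Kepler's third law: T² ∝ a³, so T₂ = T₁ (a₂/a₁)^(3/2).
a₂/a₁ = 6.345, (a₂/a₁)^(3/2) = 15.98.
T₂ = 107.3 × 15.98 = 1715 min.

T₂ ≈ 1720 min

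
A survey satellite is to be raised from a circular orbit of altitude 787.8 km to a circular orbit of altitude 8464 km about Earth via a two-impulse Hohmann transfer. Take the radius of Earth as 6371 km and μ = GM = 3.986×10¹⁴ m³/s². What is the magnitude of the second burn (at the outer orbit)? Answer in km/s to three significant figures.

r₁ = 6371 + 787.8 = 7158.8 km = 7.1588×10⁶ m.
r₂ = 6371 + 8464 = 14835 km = 1.4835×10⁷ m.
Transfer ellipse a_t = (r₁ + r₂)/2 = 1.100×10⁷ m.
At r₁: circular v_c1 = √(μ/r₁) = 7462 m/s; transfer-perigee v_p = √[μ(2/r₁ − 1/a_t)] = 8667 m/s.
At r₂: circular v_c2 = √(μ/r₂) = 5184 m/s; transfer-apogee v_a = √[μ(2/r₂ − 1/a_t)] = 4182 m/s.
Δv₂ = v_c2 − v_a = 1001 m/s.
= 1.001 km/s.

Δv ≈ 1.00 km/s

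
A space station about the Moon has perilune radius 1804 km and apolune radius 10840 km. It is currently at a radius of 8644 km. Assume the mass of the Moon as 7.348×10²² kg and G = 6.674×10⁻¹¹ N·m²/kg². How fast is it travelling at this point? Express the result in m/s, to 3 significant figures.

v ≈ 599 m/s

μ = GM = 6.674×10⁻¹¹ × 7.348×10²² = 4.904×10¹² m³/s².
Semi-major axis a = (r_p + r_a)/2 = 6322.0 km = 6.322×10⁶ m.
Vis-viva: v² = μ(2/r − 1/a) = 4.904×10¹² × (2.314×10⁻⁷ − 1.582×10⁻⁷) = 3.590×10⁵ m²/s².
v = 599.1 m/s.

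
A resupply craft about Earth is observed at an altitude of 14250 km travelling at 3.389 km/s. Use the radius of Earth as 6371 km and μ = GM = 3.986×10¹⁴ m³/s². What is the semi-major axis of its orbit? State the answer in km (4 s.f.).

a ≈ 14670 km

r = 6371 + 14250 = 20621 km = 2.062×10⁷ m.
Vis-viva rearranged: 1/a = 2/r − v²/μ = 9.699×10⁻⁸ − 2.881×10⁻⁸ = 6.817×10⁻⁸ m⁻¹.
a = 1.467×10⁷ m = 14668 km.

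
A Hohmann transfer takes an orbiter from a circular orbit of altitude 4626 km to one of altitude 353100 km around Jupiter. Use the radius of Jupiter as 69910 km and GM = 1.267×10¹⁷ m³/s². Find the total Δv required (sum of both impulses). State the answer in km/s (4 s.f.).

Δv_total ≈ 20.37 km/s

r₁ = 69910 + 4626 = 74536 km = 7.4536×10⁷ m.
r₂ = 69910 + 353100 = 423010 km = 4.2301×10⁸ m.
Transfer ellipse a_t = (r₁ + r₂)/2 = 2.488×10⁸ m.
At r₁: circular v_c1 = √(μ/r₁) = 41230 m/s; transfer-perijove v_p = √[μ(2/r₁ − 1/a_t)] = 53760 m/s.
Δv₁ = v_p − v_c1 = 12530 m/s.
At r₂: circular v_c2 = √(μ/r₂) = 17310 m/s; transfer-apojove v_a = √[μ(2/r₂ − 1/a_t)] = 9473 m/s.
Δv₂ = v_c2 − v_a = 7833 m/s.
Total Δv = Δv₁ + Δv₂ = 20370 m/s = 20.37 km/s.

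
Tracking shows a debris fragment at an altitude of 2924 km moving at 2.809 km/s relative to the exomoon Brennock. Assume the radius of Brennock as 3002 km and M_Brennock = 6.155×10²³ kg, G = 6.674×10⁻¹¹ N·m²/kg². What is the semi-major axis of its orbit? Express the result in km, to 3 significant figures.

a ≈ 6880 km

μ = GM = 6.674×10⁻¹¹ × 6.155×10²³ = 4.108×10¹³ m³/s².
r = 3002 + 2924 = 5926.0 km = 5.926×10⁶ m.
Vis-viva rearranged: 1/a = 2/r − v²/μ = 3.375×10⁻⁷ − 1.921×10⁻⁷ = 1.454×10⁻⁷ m⁻¹.
a = 6.877×10⁶ m = 6877.0 km.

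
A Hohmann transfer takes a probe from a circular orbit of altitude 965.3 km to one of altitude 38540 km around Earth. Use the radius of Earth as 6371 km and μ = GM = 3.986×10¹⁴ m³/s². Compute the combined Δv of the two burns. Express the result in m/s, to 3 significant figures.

Δv_total ≈ 3690 m/s

r₁ = 6371 + 965.3 = 7336.3 km = 7.3363×10⁶ m.
r₂ = 6371 + 38540 = 44911 km = 4.4911×10⁷ m.
Transfer ellipse a_t = (r₁ + r₂)/2 = 2.612×10⁷ m.
At r₁: circular v_c1 = √(μ/r₁) = 7371 m/s; transfer-perigee v_p = √[μ(2/r₁ − 1/a_t)] = 9665 m/s.
Δv₁ = v_p − v_c1 = 2294 m/s.
At r₂: circular v_c2 = √(μ/r₂) = 2979 m/s; transfer-apogee v_a = √[μ(2/r₂ − 1/a_t)] = 1579 m/s.
Δv₂ = v_c2 − v_a = 1400 m/s.
Total Δv = Δv₁ + Δv₂ = 3694 m/s.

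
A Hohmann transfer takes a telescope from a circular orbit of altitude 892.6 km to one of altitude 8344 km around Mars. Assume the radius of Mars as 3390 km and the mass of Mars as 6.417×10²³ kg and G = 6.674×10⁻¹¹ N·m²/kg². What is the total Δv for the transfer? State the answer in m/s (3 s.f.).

μ = GM = 6.674×10⁻¹¹ × 6.417×10²³ = 4.283×10¹³ m³/s².
r₁ = 3390 + 892.6 = 4282.6 km = 4.2826×10⁶ m.
r₂ = 3390 + 8344 = 11734 km = 1.1734×10⁷ m.
Transfer ellipse a_t = (r₁ + r₂)/2 = 8.008×10⁶ m.
At r₁: circular v_c1 = √(μ/r₁) = 3162 m/s; transfer-periapsis v_p = √[μ(2/r₁ − 1/a_t)] = 3828 m/s.
Δv₁ = v_p − v_c1 = 665.6 m/s.
At r₂: circular v_c2 = √(μ/r₂) = 1910 m/s; transfer-apoapsis v_a = √[μ(2/r₂ − 1/a_t)] = 1397 m/s.
Δv₂ = v_c2 − v_a = 513.4 m/s.
Total Δv = Δv₁ + Δv₂ = 1179 m/s.

Δv_total ≈ 1180 m/s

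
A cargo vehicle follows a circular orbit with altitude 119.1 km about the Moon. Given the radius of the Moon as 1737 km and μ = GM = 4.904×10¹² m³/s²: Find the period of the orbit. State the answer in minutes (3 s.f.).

r = 1737 + 119.1 = 1856.1 km = 1.8561×10⁶ m.
Kepler's third law: T = 2π√(r³/μ) = 2π√((1.856×10⁶)³ / 4.904×10¹²).
r³/μ = 1.304×10⁶ s², so T = 2π × 1.142×10³ = 7.175×10³ s.
Converting: 7.175×10³ s ÷ 60.00 = 119.6 minutes.

T ≈ 120 minutes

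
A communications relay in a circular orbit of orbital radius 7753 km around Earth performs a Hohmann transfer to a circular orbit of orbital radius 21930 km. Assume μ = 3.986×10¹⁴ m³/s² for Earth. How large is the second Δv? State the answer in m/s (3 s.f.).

r₁ = 7753 km = 7.753×10⁶ m.
r₂ = 21930 km = 2.193×10⁷ m.
Transfer ellipse a_t = (r₁ + r₂)/2 = 1.484×10⁷ m.
At r₁: circular v_c1 = √(μ/r₁) = 7170 m/s; transfer-perigee v_p = √[μ(2/r₁ − 1/a_t)] = 8716 m/s.
At r₂: circular v_c2 = √(μ/r₂) = 4263 m/s; transfer-apogee v_a = √[μ(2/r₂ − 1/a_t)] = 3081 m/s.
Δv₂ = v_c2 − v_a = 1182 m/s.

Δv ≈ 1180 m/s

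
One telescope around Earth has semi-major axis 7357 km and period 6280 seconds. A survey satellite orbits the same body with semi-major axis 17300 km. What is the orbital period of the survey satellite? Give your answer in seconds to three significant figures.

T₂ ≈ 22600 seconds

Kepler's third law: T² ∝ a³, so T₂ = T₁ (a₂/a₁)^(3/2).
a₂/a₁ = 2.352, (a₂/a₁)^(3/2) = 3.606.
T₂ = 6280 × 3.606 = 22650 seconds.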